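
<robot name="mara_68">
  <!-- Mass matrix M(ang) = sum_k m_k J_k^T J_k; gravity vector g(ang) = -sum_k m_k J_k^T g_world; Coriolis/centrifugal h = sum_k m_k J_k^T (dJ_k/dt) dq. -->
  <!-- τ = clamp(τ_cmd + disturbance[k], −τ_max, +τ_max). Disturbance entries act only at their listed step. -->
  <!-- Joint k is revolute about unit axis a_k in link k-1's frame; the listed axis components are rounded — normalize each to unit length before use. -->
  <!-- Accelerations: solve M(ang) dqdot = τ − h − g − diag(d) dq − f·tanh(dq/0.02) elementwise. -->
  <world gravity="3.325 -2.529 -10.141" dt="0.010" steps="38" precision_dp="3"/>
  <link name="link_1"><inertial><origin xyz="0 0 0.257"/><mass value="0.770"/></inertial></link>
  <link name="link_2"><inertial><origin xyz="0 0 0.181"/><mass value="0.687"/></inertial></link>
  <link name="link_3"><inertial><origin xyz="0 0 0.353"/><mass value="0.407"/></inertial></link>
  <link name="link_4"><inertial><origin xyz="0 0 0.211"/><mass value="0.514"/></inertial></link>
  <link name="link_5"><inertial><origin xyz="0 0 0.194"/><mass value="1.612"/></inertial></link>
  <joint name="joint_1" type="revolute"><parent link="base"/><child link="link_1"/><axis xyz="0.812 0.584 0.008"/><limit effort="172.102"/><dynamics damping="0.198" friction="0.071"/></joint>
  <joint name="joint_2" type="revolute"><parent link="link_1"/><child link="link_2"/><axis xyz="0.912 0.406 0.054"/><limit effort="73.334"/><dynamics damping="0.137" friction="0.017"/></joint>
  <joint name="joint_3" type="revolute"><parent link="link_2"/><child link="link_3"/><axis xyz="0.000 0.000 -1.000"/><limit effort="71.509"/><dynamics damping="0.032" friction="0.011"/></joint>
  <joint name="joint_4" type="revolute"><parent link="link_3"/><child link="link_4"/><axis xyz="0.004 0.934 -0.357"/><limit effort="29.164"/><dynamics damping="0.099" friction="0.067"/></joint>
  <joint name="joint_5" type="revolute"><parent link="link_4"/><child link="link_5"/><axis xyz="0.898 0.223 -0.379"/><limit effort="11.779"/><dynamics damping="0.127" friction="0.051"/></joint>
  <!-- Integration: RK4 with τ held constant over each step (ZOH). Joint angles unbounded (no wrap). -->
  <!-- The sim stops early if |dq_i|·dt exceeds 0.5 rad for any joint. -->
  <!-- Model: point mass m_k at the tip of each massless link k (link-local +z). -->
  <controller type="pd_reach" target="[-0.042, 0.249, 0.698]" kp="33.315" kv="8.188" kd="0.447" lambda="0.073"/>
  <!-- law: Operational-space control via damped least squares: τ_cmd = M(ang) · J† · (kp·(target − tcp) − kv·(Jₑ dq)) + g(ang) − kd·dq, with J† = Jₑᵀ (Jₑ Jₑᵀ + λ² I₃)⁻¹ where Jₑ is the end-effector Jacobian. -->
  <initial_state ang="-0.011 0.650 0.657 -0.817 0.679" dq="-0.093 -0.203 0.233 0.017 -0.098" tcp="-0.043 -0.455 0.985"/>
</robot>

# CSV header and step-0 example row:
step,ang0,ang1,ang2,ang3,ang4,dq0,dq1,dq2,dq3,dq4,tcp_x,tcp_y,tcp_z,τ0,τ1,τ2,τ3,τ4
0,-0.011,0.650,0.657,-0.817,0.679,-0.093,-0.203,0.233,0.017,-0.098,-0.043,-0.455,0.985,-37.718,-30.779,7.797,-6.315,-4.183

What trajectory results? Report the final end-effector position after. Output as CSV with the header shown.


step,ang0,ang1,ang2,ang3,ang4,dq0,dq1,dq2,dq3,dq4,tcp_x,tcp_y,tcp_z,τ0,τ1,τ2,τ3,τ4
1,-0.012,0.649,0.665,-0.819,0.681,-0.067,-0.067,1.274,-0.462,0.375,-0.044,-0.451,0.987,-35.127,-28.961,6.964,-5.614,-4.223
2,-0.012,0.648,0.680,-0.826,0.684,-0.006,-0.016,1.790,-0.931,0.334,-0.046,-0.447,0.988,-32.296,-26.933,6.394,-4.987,-4.016
3,-0.012,0.648,0.700,-0.838,0.687,0.073,-0.008,2.111,-1.376,0.189,-0.048,-0.441,0.989,-29.541,-24.939,5.957,-4.428,-3.782
4,-0.011,0.648,0.722,-0.854,0.688,0.170,-0.034,2.330,-1.804,0.027,-0.050,-0.435,0.991,-27.029,-23.089,5.614,-3.928,-3.565
5,-0.008,0.647,0.746,-0.874,0.688,0.282,-0.090,2.509,-2.207,-0.064,-0.053,-0.428,0.992,-24.908,-21.486,5.337,-3.489,-3.408
6,-0.005,0.646,0.772,-0.898,0.687,0.402,-0.163,2.629,-2.590,-0.160,-0.056,-0.420,0.993,-23.193,-20.137,5.122,-3.101,-3.270
7,-0.000,0.644,0.799,-0.925,0.684,0.522,-0.244,2.693,-2.949,-0.283,-0.059,-0.411,0.994,-21.876,-19.037,4.955,-2.758,-3.136
8,0.005,0.641,0.826,-0.957,0.681,0.637,-0.331,2.722,-3.272,-0.404,-0.061,-0.402,0.995,-20.938,-18.176,4.819,-2.453,-3.019
9,0.012,0.638,0.853,-0.991,0.676,0.743,-0.420,2.726,-3.550,-0.516,-0.064,-0.392,0.995,-20.324,-17.519,4.698,-2.178,-2.918
10,0.020,0.633,0.880,-1.027,0.671,0.835,-0.510,2.711,-3.779,-0.617,-0.066,-0.382,0.995,-19.959,-17.019,4.580,-1.924,-2.830
11,0.029,0.627,0.907,-1.066,0.664,0.913,-0.598,2.683,-3.958,-0.706,-0.069,-0.371,0.995,-19.768,-16.628,4.456,-1.679,-2.750
12,0.038,0.621,0.934,-1.106,0.657,0.975,-0.682,2.647,-4.089,-0.785,-0.071,-0.360,0.994,-19.685,-16.304,4.319,-1.436,-2.673
13,0.048,0.614,0.960,-1.148,0.649,1.021,-0.761,2.605,-4.175,-0.856,-0.072,-0.348,0.993,-19.656,-16.012,4.165,-1.188,-2.595
14,0.059,0.606,0.986,-1.190,0.640,1.052,-0.834,2.562,-4.222,-0.920,-0.074,-0.336,0.991,-19.642,-15.728,3.992,-0.930,-2.511
15,0.069,0.597,1.011,-1.232,0.630,1.070,-0.901,2.517,-4.235,-0.978,-0.075,-0.323,0.989,-19.616,-15.435,3.800,-0.662,-2.419
16,0.080,0.588,1.036,-1.274,0.620,1.075,-0.962,2.474,-4.218,-1.032,-0.076,-0.310,0.987,-19.562,-15.123,3.589,-0.383,-2.317
17,0.091,0.578,1.061,-1.316,0.610,1.070,-1.016,2.432,-4.176,-1.083,-0.077,-0.297,0.984,-19.470,-14.785,3.363,-0.094,-2.203
18,0.101,0.568,1.085,-1.357,0.599,1.055,-1.065,2.391,-4.112,-1.129,-0.077,-0.284,0.981,-19.336,-14.421,3.122,0.202,-2.076
19,0.112,0.557,1.109,-1.398,0.587,1.033,-1.108,2.352,-4.031,-1.172,-0.078,-0.270,0.978,-19.158,-14.030,2.871,0.503,-1.936
20,0.122,0.546,1.132,-1.438,0.575,1.005,-1.146,2.315,-3.936,-1.211,-0.078,-0.256,0.974,-18.940,-13.614,2.611,0.807,-1.785
21,0.132,0.534,1.155,-1.477,0.563,0.971,-1.179,2.279,-3.829,-1.246,-0.078,-0.242,0.970,-18.682,-13.176,2.345,1.109,-1.622
22,0.141,0.522,1.178,-1.514,0.550,0.933,-1.208,2.244,-3.712,-1.276,-0.078,-0.228,0.966,-18.389,-12.718,2.077,1.408,-1.449
23,0.150,0.510,1.200,-1.551,0.538,0.891,-1.233,2.210,-3.587,-1.302,-0.077,-0.214,0.961,-18.065,-12.245,1.807,1.701,-1.268
24,0.159,0.497,1.222,-1.586,0.525,0.847,-1.255,2.177,-3.457,-1.322,-0.077,-0.200,0.957,-17.712,-11.759,1.538,1.984,-1.080
25,0.167,0.485,1.243,-1.620,0.511,0.801,-1.273,2.143,-3.323,-1.338,-0.076,-0.186,0.952,-17.336,-11.263,1.272,2.257,-0.886
26,0.175,0.472,1.265,-1.653,0.498,0.754,-1.288,2.110,-3.186,-1.348,-0.076,-0.172,0.946,-16.940,-10.760,1.010,2.517,-0.688
27,0.182,0.459,1.286,-1.684,0.484,0.707,-1.301,2.077,-3.047,-1.353,-0.075,-0.158,0.941,-16.526,-10.252,0.755,2.763,-0.488
28,0.189,0.446,1.306,-1.713,0.471,0.659,-1.310,2.043,-2.907,-1.354,-0.074,-0.144,0.936,-16.098,-9.743,0.506,2.994,-0.288
29,0.195,0.433,1.327,-1.742,0.458,0.611,-1.317,2.009,-2.768,-1.350,-0.073,-0.130,0.930,-15.660,-9.235,0.266,3.210,-0.089
30,0.201,0.420,1.347,-1.769,0.444,0.563,-1.321,1.974,-2.629,-1.341,-0.072,-0.116,0.925,-15.213,-8.730,0.035,3.409,0.108
31,0.207,0.407,1.366,-1.794,0.431,0.517,-1.323,1.938,-2.493,-1.328,-0.071,-0.103,0.919,-14.761,-8.229,-0.186,3.593,0.301
32,0.212,0.393,1.385,-1.819,0.418,0.471,-1.322,1.901,-2.359,-1.311,-0.070,-0.090,0.913,-14.306,-7.734,-0.397,3.760,0.489
33,0.216,0.380,1.404,-1.842,0.405,0.427,-1.320,1.863,-2.228,-1.290,-0.070,-0.076,0.907,-13.849,-7.247,-0.598,3.912,0.672
34,0.220,0.367,1.423,-1.863,0.392,0.384,-1.314,1.824,-2.100,-1.266,-0.069,-0.064,0.902,-13.392,-6.769,-0.787,4.049,0.847
35,0.224,0.354,1.441,-1.884,0.380,0.342,-1.307,1.784,-1.976,-1.239,-0.068,-0.051,0.896,-12.939,-6.301,-0.965,4.171,1.015
36,0.227,0.341,1.458,-1.903,0.368,0.302,-1.298,1.743,-1.856,-1.210,-0.067,-0.038,0.890,-12.489,-5.844,-1.132,4.280,1.175
37,0.230,0.328,1.476,-1.921,0.356,0.264,-1.286,1.701,-1.741,-1.178,-0.066,-0.026,0.884,-12.045,-5.399,-1.288,4.376,1.327
38,0.232,0.315,1.492,-1.938,0.344,0.227,-1.272,1.658,-1.630,-1.145,-0.065,-0.014,0.879,,,,,
# final tcp position (m): -0.065 -0.014 0.879


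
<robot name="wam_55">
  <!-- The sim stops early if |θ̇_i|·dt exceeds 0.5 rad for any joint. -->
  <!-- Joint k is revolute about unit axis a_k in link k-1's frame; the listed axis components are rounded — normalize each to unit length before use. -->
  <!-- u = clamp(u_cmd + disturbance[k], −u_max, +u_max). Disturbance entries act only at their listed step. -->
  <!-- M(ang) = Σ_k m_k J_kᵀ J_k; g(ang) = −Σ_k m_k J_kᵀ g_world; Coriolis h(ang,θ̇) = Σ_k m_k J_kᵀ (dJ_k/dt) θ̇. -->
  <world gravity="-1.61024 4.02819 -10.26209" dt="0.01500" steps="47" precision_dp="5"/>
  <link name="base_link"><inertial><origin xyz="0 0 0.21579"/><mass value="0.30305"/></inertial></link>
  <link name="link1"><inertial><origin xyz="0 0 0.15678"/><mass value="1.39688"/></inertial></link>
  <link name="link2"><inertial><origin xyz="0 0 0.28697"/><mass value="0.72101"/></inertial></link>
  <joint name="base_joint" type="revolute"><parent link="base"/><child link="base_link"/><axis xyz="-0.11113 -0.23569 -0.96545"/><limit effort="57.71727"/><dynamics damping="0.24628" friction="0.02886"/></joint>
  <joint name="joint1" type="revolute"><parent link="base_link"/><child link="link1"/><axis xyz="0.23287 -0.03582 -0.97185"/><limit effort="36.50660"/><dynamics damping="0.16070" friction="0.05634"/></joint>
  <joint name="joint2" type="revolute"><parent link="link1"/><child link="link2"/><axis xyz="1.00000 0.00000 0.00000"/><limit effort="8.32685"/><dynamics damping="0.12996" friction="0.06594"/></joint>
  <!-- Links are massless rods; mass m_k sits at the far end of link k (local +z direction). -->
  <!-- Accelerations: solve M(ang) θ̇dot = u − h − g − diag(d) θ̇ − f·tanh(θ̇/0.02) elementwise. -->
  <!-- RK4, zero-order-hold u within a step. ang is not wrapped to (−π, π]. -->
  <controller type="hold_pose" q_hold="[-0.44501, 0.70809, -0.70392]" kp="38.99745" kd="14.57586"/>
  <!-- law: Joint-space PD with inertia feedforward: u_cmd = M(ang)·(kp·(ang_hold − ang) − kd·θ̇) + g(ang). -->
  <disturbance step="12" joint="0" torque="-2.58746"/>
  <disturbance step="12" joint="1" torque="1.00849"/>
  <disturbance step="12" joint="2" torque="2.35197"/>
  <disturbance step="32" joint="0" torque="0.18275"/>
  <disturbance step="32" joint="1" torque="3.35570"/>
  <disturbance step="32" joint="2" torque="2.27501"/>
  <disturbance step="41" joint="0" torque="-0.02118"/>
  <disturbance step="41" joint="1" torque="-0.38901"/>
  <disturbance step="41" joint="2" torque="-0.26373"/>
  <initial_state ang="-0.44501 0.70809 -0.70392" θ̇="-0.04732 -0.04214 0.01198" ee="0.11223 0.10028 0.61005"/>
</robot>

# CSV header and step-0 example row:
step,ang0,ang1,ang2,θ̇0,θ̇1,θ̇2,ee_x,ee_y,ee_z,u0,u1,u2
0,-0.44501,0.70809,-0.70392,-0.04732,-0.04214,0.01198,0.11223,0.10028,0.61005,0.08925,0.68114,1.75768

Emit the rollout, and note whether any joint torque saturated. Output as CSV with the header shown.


step,ang0,ang1,ang2,θ̇0,θ̇1,θ̇2,ee_x,ee_y,ee_z,u0,u1,u2
1,-0.44543,0.70782,-0.70392,-0.01498,-0.00848,-0.00273,0.11221,0.10033,0.61005,0.08004,0.67061,1.75669
2,-0.44555,0.70778,-0.70398,-0.00460,-0.00385,-0.00098,0.11221,0.10036,0.61003,0.07630,0.66800,1.75268
3,-0.44559,0.70776,-0.70400,-0.00143,-0.00196,-0.00000,0.11221,0.10037,0.61003,0.07507,0.66689,1.75096
4,-0.44559,0.70776,-0.70401,-0.00040,-0.00102,0.00029,0.11221,0.10037,0.61003,0.07466,0.66639,1.75032
5,-0.44559,0.70776,-0.70401,-0.00002,-0.00052,0.00033,0.11221,0.10037,0.61003,0.07451,0.66617,1.75009
6,-0.44559,0.70776,-0.70401,0.00014,-0.00025,0.00029,0.11221,0.10037,0.61003,0.07445,0.66606,1.75002
7,-0.44559,0.70776,-0.70401,0.00021,-0.00009,0.00025,0.11221,0.10037,0.61003,0.07441,0.66600,1.74999
8,-0.44558,0.70776,-0.70400,0.00024,-0.00001,0.00021,0.11221,0.10037,0.61003,0.07440,0.66597,1.74998
9,-0.44558,0.70776,-0.70400,0.00026,0.00005,0.00018,0.11221,0.10037,0.61003,0.07438,0.66596,1.74997
10,-0.44557,0.70776,-0.70400,0.00027,0.00008,0.00017,0.11221,0.10036,0.61003,0.07437,0.66595,1.74997
11,-0.44557,0.70777,-0.70400,0.00027,0.00009,0.00015,0.11221,0.10036,0.61003,0.07436,0.66594,1.74996
12,-0.44557,0.70777,-0.70400,0.00027,0.00010,0.00015,0.11221,0.10036,0.61003,-2.51311,1.67442,4.10192
13,-0.45944,0.70784,-0.69734,-1.79370,0.01235,0.87042,0.11262,0.09930,0.61080,0.61432,0.43458,1.24315
14,-0.48115,0.70807,-0.68641,-1.12433,0.02125,0.59180,0.11333,0.09748,0.61203,0.46329,0.46897,1.35720
15,-0.49459,0.70839,-0.67907,-0.68291,0.02239,0.39054,0.11383,0.09618,0.61286,0.36304,0.50157,1.44684
16,-0.50257,0.70870,-0.67432,-0.39130,0.01926,0.24486,0.11415,0.09529,0.61339,0.29606,0.53001,1.51747
17,-0.50695,0.70896,-0.67145,-0.19854,0.01496,0.13898,0.11434,0.09473,0.61372,0.25093,0.55368,1.57328
18,-0.50894,0.70915,-0.66995,-0.07125,0.01150,0.06165,0.11443,0.09441,0.61390,0.22020,0.57278,1.61754
19,-0.50938,0.70930,-0.66945,0.00498,0.00598,0.01010,0.11446,0.09429,0.61396,0.20100,0.58795,1.65050
20,-0.50912,0.70934,-0.66946,0.02560,-0.00456,-0.00620,0.11445,0.09427,0.61396,0.19542,0.59667,1.66436
21,-0.50867,0.70928,-0.66961,0.03246,-0.00657,-0.01192,0.11443,0.09430,0.61395,0.19279,0.59950,1.66922
22,-0.50816,0.70919,-0.66982,0.03537,-0.00677,-0.01415,0.11439,0.09434,0.61393,0.19091,0.60078,1.67130
23,-0.50762,0.70910,-0.67004,0.03655,-0.00672,-0.01498,0.11435,0.09439,0.61391,0.18939,0.60161,1.67242
24,-0.50707,0.70900,-0.67026,0.03688,-0.00664,-0.01521,0.11432,0.09443,0.61388,0.18807,0.60229,1.67316
25,-0.50652,0.70890,-0.67049,0.03677,-0.00657,-0.01521,0.11428,0.09448,0.61386,0.18687,0.60291,1.67377
26,-0.50597,0.70880,-0.67072,0.03643,-0.00649,-0.01511,0.11424,0.09452,0.61384,0.18576,0.60350,1.67432
27,-0.50543,0.70871,-0.67095,0.03596,-0.00641,-0.01497,0.11421,0.09457,0.61382,0.18469,0.60408,1.67486
28,-0.50489,0.70861,-0.67117,0.03543,-0.00634,-0.01483,0.11417,0.09461,0.61379,0.18367,0.60464,1.67540
29,-0.50437,0.70852,-0.67139,0.03486,-0.00626,-0.01468,0.11414,0.09466,0.61377,0.18268,0.60520,1.67593
30,-0.50385,0.70843,-0.67161,0.03429,-0.00618,-0.01453,0.11410,0.09470,0.61375,0.18171,0.60575,1.67646
31,-0.50334,0.70833,-0.67183,0.03372,-0.00611,-0.01439,0.11407,0.09475,0.61373,0.18076,0.60629,1.67699
32,-0.50284,0.70824,-0.67204,0.03315,-0.00604,-0.01425,0.11404,0.09479,0.61371,0.36258,3.96253,3.95253
33,-0.50195,0.72152,-0.67246,0.07239,1.73420,-0.02811,0.11585,0.09319,0.61367,0.14617,-0.09708,1.16814
34,-0.50125,0.74301,-0.67242,0.02890,1.14676,0.02373,0.11875,0.09039,0.61370,0.16364,0.09754,1.27303
35,-0.50088,0.75712,-0.67200,0.02264,0.74268,0.03019,0.12061,0.08842,0.61376,0.17394,0.23981,1.36605
36,-0.50052,0.76607,-0.67159,0.02605,0.45604,0.02430,0.12177,0.08712,0.61382,0.18073,0.34455,1.44038
37,-0.50009,0.77136,-0.67129,0.03047,0.25137,0.01483,0.12243,0.08632,0.61387,0.18566,0.42205,1.49880
38,-0.49962,0.77400,-0.67113,0.03292,0.10358,0.00743,0.12274,0.08590,0.61390,0.18916,0.47963,1.54303
39,-0.49912,0.77475,-0.67106,0.03429,0.00492,0.00003,0.12280,0.08576,0.61392,0.19142,0.52010,1.57596
40,-0.49860,0.77454,-0.67114,0.03551,-0.02410,-0.01352,0.12274,0.08578,0.61392,0.19291,0.53601,1.59592
41,-0.49808,0.77411,-0.67139,0.03348,-0.03284,-0.02039,0.12267,0.08587,0.61389,0.17279,0.15350,1.34211
42,-0.49759,0.77201,-0.67171,0.03244,-0.24203,-0.02358,0.12238,0.08621,0.61386,0.19861,0.62969,1.67233
43,-0.49711,0.76887,-0.67214,0.03179,-0.17899,-0.03255,0.12195,0.08671,0.61381,0.19693,0.61174,1.66714
44,-0.49665,0.76652,-0.67265,0.03005,-0.13530,-0.03556,0.12164,0.08713,0.61375,0.19548,0.59891,1.66193
45,-0.49621,0.76473,-0.67319,0.02835,-0.10441,-0.03582,0.12140,0.08748,0.61368,0.19411,0.58971,1.65746
46,-0.49580,0.76333,-0.67372,0.02695,-0.08229,-0.03477,0.12121,0.08778,0.61362,0.19280,0.58312,1.65383
47,-0.49540,0.76222,-0.67423,0.02590,-0.06630,-0.03317,0.12106,0.08803,0.61356,,,
# any joint saturated: no


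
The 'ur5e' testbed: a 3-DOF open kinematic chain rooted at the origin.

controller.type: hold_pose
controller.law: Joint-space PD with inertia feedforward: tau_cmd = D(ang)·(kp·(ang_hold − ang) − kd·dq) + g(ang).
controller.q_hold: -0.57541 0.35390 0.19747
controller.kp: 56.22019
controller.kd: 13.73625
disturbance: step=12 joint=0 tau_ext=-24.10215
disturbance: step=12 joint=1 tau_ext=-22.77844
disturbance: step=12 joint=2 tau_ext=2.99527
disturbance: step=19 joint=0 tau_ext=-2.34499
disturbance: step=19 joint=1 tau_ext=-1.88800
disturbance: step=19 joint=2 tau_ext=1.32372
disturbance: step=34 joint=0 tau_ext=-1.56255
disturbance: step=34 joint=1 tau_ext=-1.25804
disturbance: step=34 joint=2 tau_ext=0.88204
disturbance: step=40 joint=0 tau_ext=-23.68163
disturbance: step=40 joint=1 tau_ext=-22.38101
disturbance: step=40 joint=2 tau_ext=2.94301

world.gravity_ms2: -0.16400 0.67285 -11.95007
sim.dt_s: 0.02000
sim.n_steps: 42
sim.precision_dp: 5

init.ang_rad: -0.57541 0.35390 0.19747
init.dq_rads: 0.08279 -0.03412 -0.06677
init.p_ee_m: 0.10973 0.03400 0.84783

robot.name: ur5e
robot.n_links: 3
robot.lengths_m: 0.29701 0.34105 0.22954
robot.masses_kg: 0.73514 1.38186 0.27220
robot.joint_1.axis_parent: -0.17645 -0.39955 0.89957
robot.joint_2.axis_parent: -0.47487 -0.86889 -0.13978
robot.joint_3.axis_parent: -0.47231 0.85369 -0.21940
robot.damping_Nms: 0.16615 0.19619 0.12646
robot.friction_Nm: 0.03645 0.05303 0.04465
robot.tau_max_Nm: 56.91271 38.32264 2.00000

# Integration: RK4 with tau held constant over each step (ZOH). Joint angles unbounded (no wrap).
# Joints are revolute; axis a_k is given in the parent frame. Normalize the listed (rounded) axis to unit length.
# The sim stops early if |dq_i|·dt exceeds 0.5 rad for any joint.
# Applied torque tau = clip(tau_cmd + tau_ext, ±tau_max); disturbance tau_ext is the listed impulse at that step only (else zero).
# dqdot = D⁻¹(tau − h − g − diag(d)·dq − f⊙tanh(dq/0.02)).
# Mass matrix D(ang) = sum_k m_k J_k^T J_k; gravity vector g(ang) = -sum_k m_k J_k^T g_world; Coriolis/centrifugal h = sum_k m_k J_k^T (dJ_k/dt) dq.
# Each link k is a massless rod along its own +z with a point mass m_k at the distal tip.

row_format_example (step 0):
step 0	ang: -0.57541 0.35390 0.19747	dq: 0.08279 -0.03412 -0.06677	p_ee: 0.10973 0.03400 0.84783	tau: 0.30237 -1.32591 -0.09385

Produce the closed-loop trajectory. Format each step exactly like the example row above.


step 1	ang: -0.57417 0.35354 0.19697	dq: 0.03939 -0.00286 -0.01119	p_ee: 0.10926 0.03415 0.84792	tau: 0.34441 -1.31446 -0.10815
step 2	ang: -0.57360 0.35358 0.19700	dq: 0.01490 0.00708 -0.00990	p_ee: 0.10905 0.03431 0.84793	tau: 0.37672 -1.29341 -0.11291
step 3	ang: -0.57334 0.35370 0.19708	dq: 0.00496 0.00712 -0.00738	p_ee: 0.10894 0.03443 0.84794	tau: 0.39909 -1.27332 -0.11619
step 4	ang: -0.57321 0.35378 0.19719	dq: 0.00041 0.00512 -0.00533	p_ee: 0.10889 0.03449 0.84793	tau: 0.41435 -1.25779 -0.11846
step 5	ang: -0.57315 0.35382 0.19733	dq: -0.00224 0.00335 -0.00443	p_ee: 0.10889 0.03452 0.84793	tau: 0.42512 -1.24636 -0.12002
step 6	ang: -0.57314 0.35384 0.19747	dq: -0.00394 0.00210 -0.00425	p_ee: 0.10891 0.03453 0.84792	tau: 0.43281 -1.23805 -0.12111
step 7	ang: -0.57316 0.35383 0.19761	dq: -0.00503 0.00129 -0.00411	p_ee: 0.10895 0.03452 0.84791	tau: 0.43836 -1.23200 -0.12196
step 8	ang: -0.57320 0.35381 0.19775	dq: -0.00570 0.00079 -0.00407	p_ee: 0.10900 0.03450 0.84791	tau: 0.44241 -1.22755 -0.12261
step 9	ang: -0.57324 0.35378 0.19790	dq: -0.00608 0.00049 -0.00407	p_ee: 0.10906 0.03447 0.84790	tau: 0.44540 -1.22422 -0.12314
step 10	ang: -0.57329 0.35375 0.19804	dq: -0.00627 0.00034 -0.00411	p_ee: 0.10912 0.03444 0.84789	tau: 0.44763 -1.22170 -0.12357
step 11	ang: -0.57335 0.35372 0.19818	dq: -0.00633 0.00028 -0.00417	p_ee: 0.10918 0.03440 0.84789	tau: 0.44933 -1.21976 -0.12393
step 12	ang: -0.57340 0.35368 0.19832	dq: -0.00630 0.00029 -0.00424	p_ee: 0.10924 0.03437 0.84788	tau: -23.65151 -23.99668 2.00000
step 13	ang: -0.60024 0.35404 0.18410	dq: -2.65166 0.02701 -1.31812	p_ee: 0.11589 0.02822 0.84741	tau: 7.35475 5.33062 -0.77132
step 14	ang: -0.64423 0.35400 0.16670	dq: -1.76413 -0.02506 -0.47757	p_ee: 0.12790 0.01739 0.84619	tau: 5.96800 4.01533 -0.69390
step 15	ang: -0.67300 0.35326 0.16160	dq: -1.12078 -0.04744 -0.06097	p_ee: 0.13705 0.00950 0.84498	tau: 4.84217 2.95112 -0.60490
step 16	ang: -0.69074 0.35224 0.16198	dq: -0.66364 -0.05130 0.05513	p_ee: 0.14346 0.00408 0.84402	tau: 3.92925 2.09041 -0.50708
step 17	ang: -0.70077 0.35129 0.16280	dq: -0.34159 -0.04203 0.02611	p_ee: 0.14725 0.00076 0.84342	tau: 3.18955 1.38881 -0.41144
step 18	ang: -0.70522 0.35059 0.16315	dq: -0.10444 -0.02833 0.01717	p_ee: 0.14899 -0.00088 0.84316	tau: 2.59159 0.81522 -0.33652
step 19	ang: -0.70564 0.35019 0.16336	dq: 0.06029 -0.00884 0.01534	p_ee: 0.14926 -0.00121 0.84313	tau: -0.23019 -1.53930 1.04555
step 20	ang: -0.70373 0.35033 0.18104	dq: 0.12106 0.02344 1.68410	p_ee: 0.15235 -0.00146 0.84236	tau: 2.42614 0.53443 -0.58462
step 21	ang: -0.70099 0.35099 0.20606	dq: 0.15975 0.04047 0.85622	p_ee: 0.15658 -0.00158 0.84116	tau: 2.00474 0.15245 -0.44245
step 22	ang: -0.69735 0.35186 0.21813	dq: 0.20794 0.04611 0.37306	p_ee: 0.15770 -0.00069 0.84068	tau: 1.66157 -0.16245 -0.34436
step 23	ang: -0.69278 0.35280 0.22267	dq: 0.25021 0.04770 0.09300	p_ee: 0.15691 0.00088 0.84068	tau: 1.38459 -0.42024 -0.27501
step 24	ang: -0.68744 0.35375 0.22308	dq: 0.28983 0.04543 -0.01668	p_ee: 0.15498 0.00288 0.84098	tau: 1.16290 -0.62939 -0.23233
step 25	ang: -0.68129 0.35460 0.22287	dq: 0.32188 0.04183 -0.02407	p_ee: 0.15265 0.00509 0.84135	tau: 0.98738 -0.79695 -0.20959
step 26	ang: -0.67466 0.35540 0.22259	dq: 0.33679 0.03973 -0.02683	p_ee: 0.15014 0.00739 0.84174	tau: 0.84939 -0.92977 -0.19222
step 27	ang: -0.66786 0.35617 0.22229	dq: 0.33975 0.03788 -0.02663	p_ee: 0.14755 0.00971 0.84213	tau: 0.74165 -1.03388 -0.17905
step 28	ang: -0.66108 0.35689 0.22199	dq: 0.33416 0.03578 -0.02655	p_ee: 0.14497 0.01198 0.84252	tau: 0.65823 -1.11440 -0.16887
step 29	ang: -0.65447 0.35757 0.22170	dq: 0.32280 0.03319 -0.02656	p_ee: 0.14244 0.01417 0.84288	tau: 0.59432 -1.17569 -0.16107
step 30	ang: -0.64813 0.35819 0.22141	dq: 0.30766 0.03018 -0.02662	p_ee: 0.14000 0.01624 0.84322	tau: 0.54598 -1.22148 -0.15517
step 31	ang: -0.64211 0.35874 0.22112	dq: 0.29011 0.02691 -0.02669	p_ee: 0.13768 0.01818 0.84353	tau: 0.51003 -1.25493 -0.15077
step 32	ang: -0.63646 0.35923 0.22084	dq: 0.27112 0.02362 -0.02675	p_ee: 0.13550 0.01997 0.84382	tau: 0.48387 -1.27870 -0.14757
step 33	ang: -0.63119 0.35966 0.22056	dq: 0.25138 0.02054 -0.02680	p_ee: 0.13346 0.02161 0.84409	tau: 0.46541 -1.29501 -0.14530
step 34	ang: -0.62632 0.36003 0.22028	dq: 0.23141 0.01781 -0.02683	p_ee: 0.13156 0.02311 0.84433	tau: -1.10961 -2.56367 0.73828
step 35	ang: -0.62210 0.36040 0.23115	dq: 0.17982 0.02178 1.04644	p_ee: 0.13229 0.02400 0.84396	tau: 0.89585 -0.94394 -0.36911
step 36	ang: -0.61907 0.36088 0.24586	dq: 0.12870 0.02408 0.45240	p_ee: 0.13422 0.02448 0.84329	tau: 0.80467 -1.00719 -0.28930
step 37	ang: -0.61673 0.36132 0.25135	dq: 0.10773 0.01937 0.11209	p_ee: 0.13444 0.02511 0.84308	tau: 0.72976 -1.06063 -0.23704
step 38	ang: -0.61465 0.36165 0.25180	dq: 0.10719 0.01196 -0.03057	p_ee: 0.13370 0.02582 0.84315	tau: 0.66940 -1.10614 -0.20916
step 39	ang: -0.61238 0.36182 0.25131	dq: 0.11838 0.00606 -0.02294	p_ee: 0.13273 0.02653 0.84328	tau: 0.62192 -1.14624 -0.20373
step 40	ang: -0.60998 0.36192 0.25088	dq: 0.12057 0.00448 -0.02148	p_ee: 0.13175 0.02724 0.84342	tau: -23.09668 -23.56058 2.00000
step 41	ang: -0.63281 0.36175 0.23808	dq: -2.38198 -0.02710 -1.17606	p_ee: 0.13725 0.02150 0.84300	tau: 7.32990 5.22121 -0.85145
step 42	ang: -0.67208 0.36089 0.22200	dq: -1.55512 -0.05831 -0.47820	p_ee: 0.14784 0.01090 0.84180


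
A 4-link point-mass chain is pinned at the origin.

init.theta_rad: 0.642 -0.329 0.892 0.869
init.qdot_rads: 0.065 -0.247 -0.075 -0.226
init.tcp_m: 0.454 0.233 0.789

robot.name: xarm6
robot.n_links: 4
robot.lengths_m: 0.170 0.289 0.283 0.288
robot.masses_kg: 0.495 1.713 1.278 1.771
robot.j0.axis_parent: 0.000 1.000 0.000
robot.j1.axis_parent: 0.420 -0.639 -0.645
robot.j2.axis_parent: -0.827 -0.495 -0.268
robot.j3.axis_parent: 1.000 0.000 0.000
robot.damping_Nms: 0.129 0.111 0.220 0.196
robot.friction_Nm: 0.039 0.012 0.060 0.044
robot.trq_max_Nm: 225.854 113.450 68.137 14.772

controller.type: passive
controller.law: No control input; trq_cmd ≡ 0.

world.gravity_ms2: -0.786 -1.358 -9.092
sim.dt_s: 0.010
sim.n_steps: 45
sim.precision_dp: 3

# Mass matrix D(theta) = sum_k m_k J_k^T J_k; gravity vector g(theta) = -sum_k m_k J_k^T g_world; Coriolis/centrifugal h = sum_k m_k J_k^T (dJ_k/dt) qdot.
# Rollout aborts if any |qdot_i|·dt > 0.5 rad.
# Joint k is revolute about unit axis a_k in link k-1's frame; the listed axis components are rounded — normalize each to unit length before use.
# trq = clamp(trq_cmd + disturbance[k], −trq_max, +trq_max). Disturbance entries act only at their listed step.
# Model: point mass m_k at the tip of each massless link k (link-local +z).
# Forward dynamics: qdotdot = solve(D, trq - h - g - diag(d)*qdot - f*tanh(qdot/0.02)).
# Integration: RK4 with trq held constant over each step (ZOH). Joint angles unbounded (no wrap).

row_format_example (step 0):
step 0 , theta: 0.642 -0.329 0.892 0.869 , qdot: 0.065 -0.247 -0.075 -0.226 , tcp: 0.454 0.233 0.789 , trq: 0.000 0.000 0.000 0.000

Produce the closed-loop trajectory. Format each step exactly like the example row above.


step 1 , theta: 0.644 -0.331 0.893 0.869 , qdot: 0.238 -0.151 0.276 0.165 , tcp: 0.455 0.234 0.788 , trq: 0.000 0.000 0.000 0.000
step 2 , theta: 0.647 -0.332 0.897 0.872 , qdot: 0.408 -0.057 0.610 0.525 , tcp: 0.456 0.235 0.786 , trq: 0.000 0.000 0.000 0.000
step 3 , theta: 0.652 -0.332 0.905 0.879 , qdot: 0.573 0.033 0.931 0.864 , tcp: 0.457 0.235 0.784 , trq: 0.000 0.000 0.000 0.000
step 4 , theta: 0.658 -0.331 0.916 0.889 , qdot: 0.734 0.118 1.237 1.182 , tcp: 0.458 0.236 0.780 , trq: 0.000 0.000 0.000 0.000
step 5 , theta: 0.666 -0.330 0.930 0.903 , qdot: 0.891 0.200 1.528 1.478 , tcp: 0.460 0.236 0.776 , trq: 0.000 0.000 0.000 0.000
step 6 , theta: 0.676 -0.327 0.947 0.919 , qdot: 1.043 0.279 1.804 1.752 , tcp: 0.461 0.237 0.771 , trq: 0.000 0.000 0.000 0.000
step 7 , theta: 0.687 -0.324 0.966 0.938 , qdot: 1.191 0.356 2.065 2.002 , tcp: 0.462 0.237 0.766 , trq: 0.000 0.000 0.000 0.000
step 8 , theta: 0.700 -0.320 0.988 0.959 , qdot: 1.336 0.431 2.311 2.230 , tcp: 0.463 0.237 0.759 , trq: 0.000 0.000 0.000 0.000
step 9 , theta: 0.714 -0.316 1.012 0.982 , qdot: 1.476 0.503 2.541 2.436 , tcp: 0.464 0.237 0.752 , trq: 0.000 0.000 0.000 0.000
step 10 , theta: 0.729 -0.310 1.039 1.008 , qdot: 1.613 0.573 2.758 2.620 , tcp: 0.465 0.238 0.744 , trq: 0.000 0.000 0.000 0.000
step 11 , theta: 0.746 -0.304 1.067 1.035 , qdot: 1.746 0.641 2.960 2.783 , tcp: 0.467 0.238 0.736 , trq: 0.000 0.000 0.000 0.000
step 12 , theta: 0.764 -0.297 1.098 1.063 , qdot: 1.876 0.707 3.148 2.926 , tcp: 0.468 0.238 0.726 , trq: 0.000 0.000 0.000 0.000
step 13 , theta: 0.784 -0.290 1.130 1.093 , qdot: 2.004 0.770 3.323 3.049 , tcp: 0.469 0.238 0.716 , trq: 0.000 0.000 0.000 0.000
step 14 , theta: 0.804 -0.282 1.164 1.124 , qdot: 2.130 0.831 3.486 3.153 , tcp: 0.471 0.238 0.705 , trq: 0.000 0.000 0.000 0.000
step 15 , theta: 0.826 -0.273 1.200 1.156 , qdot: 2.255 0.889 3.636 3.238 , tcp: 0.473 0.238 0.693 , trq: 0.000 0.000 0.000 0.000
step 16 , theta: 0.849 -0.264 1.237 1.189 , qdot: 2.379 0.945 3.775 3.304 , tcp: 0.474 0.239 0.680 , trq: 0.000 0.000 0.000 0.000
step 17 , theta: 0.874 -0.255 1.275 1.222 , qdot: 2.503 0.999 3.901 3.352 , tcp: 0.476 0.239 0.666 , trq: 0.000 0.000 0.000 0.000
step 18 , theta: 0.899 -0.244 1.315 1.256 , qdot: 2.627 1.051 4.016 3.381 , tcp: 0.478 0.239 0.652 , trq: 0.000 0.000 0.000 0.000
step 19 , theta: 0.926 -0.234 1.356 1.290 , qdot: 2.754 1.102 4.120 3.391 , tcp: 0.480 0.239 0.636 , trq: 0.000 0.000 0.000 0.000
step 20 , theta: 0.955 -0.222 1.397 1.323 , qdot: 2.883 1.152 4.211 3.383 , tcp: 0.483 0.240 0.620 , trq: 0.000 0.000 0.000 0.000
step 21 , theta: 0.984 -0.210 1.440 1.357 , qdot: 3.016 1.202 4.289 3.356 , tcp: 0.485 0.240 0.603 , trq: 0.000 0.000 0.000 0.000
step 22 , theta: 1.015 -0.198 1.483 1.391 , qdot: 3.155 1.254 4.354 3.310 , tcp: 0.488 0.240 0.585 , trq: 0.000 0.000 0.000 0.000
step 23 , theta: 1.047 -0.185 1.527 1.423 , qdot: 3.299 1.309 4.404 3.245 , tcp: 0.490 0.241 0.566 , trq: 0.000 0.000 0.000 0.000
step 24 , theta: 1.081 -0.172 1.571 1.455 , qdot: 3.451 1.370 4.437 3.160 , tcp: 0.493 0.241 0.546 , trq: 0.000 0.000 0.000 0.000
step 25 , theta: 1.116 -0.158 1.615 1.486 , qdot: 3.612 1.438 4.451 3.057 , tcp: 0.497 0.242 0.525 , trq: 0.000 0.000 0.000 0.000
step 26 , theta: 1.153 -0.143 1.660 1.516 , qdot: 3.783 1.515 4.443 2.936 , tcp: 0.500 0.242 0.504 , trq: 0.000 0.000 0.000 0.000
step 27 , theta: 1.192 -0.128 1.704 1.545 , qdot: 3.964 1.605 4.410 2.798 , tcp: 0.503 0.243 0.481 , trq: 0.000 0.000 0.000 0.000
step 28 , theta: 1.232 -0.111 1.748 1.572 , qdot: 4.156 1.710 4.348 2.645 , tcp: 0.507 0.244 0.458 , trq: 0.000 0.000 0.000 0.000
step 29 , theta: 1.275 -0.093 1.791 1.598 , qdot: 4.361 1.832 4.254 2.477 , tcp: 0.511 0.244 0.433 , trq: 0.000 0.000 0.000 0.000
step 30 , theta: 1.320 -0.074 1.833 1.622 , qdot: 4.578 1.973 4.123 2.298 , tcp: 0.515 0.245 0.408 , trq: 0.000 0.000 0.000 0.000
step 31 , theta: 1.367 -0.054 1.873 1.644 , qdot: 4.808 2.134 3.950 2.109 , tcp: 0.520 0.246 0.382 , trq: 0.000 0.000 0.000 0.000
step 32 , theta: 1.416 -0.032 1.912 1.664 , qdot: 5.049 2.316 3.732 1.913 , tcp: 0.524 0.247 0.355 , trq: 0.000 0.000 0.000 0.000
step 33 , theta: 1.468 -0.007 1.948 1.682 , qdot: 5.300 2.520 3.462 1.711 , tcp: 0.529 0.248 0.326 , trq: 0.000 0.000 0.000 0.000
step 34 , theta: 1.522 0.019 1.981 1.698 , qdot: 5.561 2.742 3.137 1.506 , tcp: 0.534 0.249 0.297 , trq: 0.000 0.000 0.000 0.000
step 35 , theta: 1.579 0.047 2.010 1.712 , qdot: 5.829 2.979 2.753 1.296 , tcp: 0.539 0.250 0.267 , trq: 0.000 0.000 0.000 0.000
step 36 , theta: 1.639 0.078 2.036 1.724 , qdot: 6.100 3.225 2.304 1.082 , tcp: 0.544 0.251 0.235 , trq: 0.000 0.000 0.000 0.000
step 37 , theta: 1.701 0.112 2.056 1.734 , qdot: 6.372 3.473 1.790 0.860 , tcp: 0.550 0.252 0.202 , trq: 0.000 0.000 0.000 0.000
step 38 , theta: 1.766 0.148 2.071 1.741 , qdot: 6.640 3.711 1.207 0.626 , tcp: 0.555 0.253 0.168 , trq: 0.000 0.000 0.000 0.000
step 39 , theta: 1.834 0.186 2.080 1.746 , qdot: 6.896 3.925 0.556 0.371 , tcp: 0.561 0.254 0.132 , trq: 0.000 0.000 0.000 0.000
step 40 , theta: 1.904 0.226 2.082 1.749 , qdot: 7.135 4.098 -0.162 0.086 , tcp: 0.566 0.255 0.095 , trq: 0.000 0.000 0.000 0.000
step 41 , theta: 1.976 0.268 2.077 1.748 , qdot: 7.347 4.209 -0.935 -0.234 , tcp: 0.571 0.256 0.057 , trq: 0.000 0.000 0.000 0.000
step 42 , theta: 2.051 0.310 2.063 1.744 , qdot: 7.521 4.233 -1.760 -0.613 , tcp: 0.576 0.257 0.017 , trq: 0.000 0.000 0.000 0.000
step 43 , theta: 2.127 0.352 2.041 1.735 , qdot: 7.644 4.143 -2.625 -1.070 , tcp: 0.581 0.258 -0.024 , trq: 0.000 0.000 0.000 0.000
step 44 , theta: 2.203 0.392 2.011 1.722 , qdot: 7.700 3.908 -3.509 -1.624 , tcp: 0.586 0.259 -0.067 , trq: 0.000 0.000 0.000 0.000
step 45 , theta: 2.280 0.430 1.971 1.703 , qdot: 7.671 3.498 -4.388 -2.290 , tcp: 0.590 0.259 -0.111


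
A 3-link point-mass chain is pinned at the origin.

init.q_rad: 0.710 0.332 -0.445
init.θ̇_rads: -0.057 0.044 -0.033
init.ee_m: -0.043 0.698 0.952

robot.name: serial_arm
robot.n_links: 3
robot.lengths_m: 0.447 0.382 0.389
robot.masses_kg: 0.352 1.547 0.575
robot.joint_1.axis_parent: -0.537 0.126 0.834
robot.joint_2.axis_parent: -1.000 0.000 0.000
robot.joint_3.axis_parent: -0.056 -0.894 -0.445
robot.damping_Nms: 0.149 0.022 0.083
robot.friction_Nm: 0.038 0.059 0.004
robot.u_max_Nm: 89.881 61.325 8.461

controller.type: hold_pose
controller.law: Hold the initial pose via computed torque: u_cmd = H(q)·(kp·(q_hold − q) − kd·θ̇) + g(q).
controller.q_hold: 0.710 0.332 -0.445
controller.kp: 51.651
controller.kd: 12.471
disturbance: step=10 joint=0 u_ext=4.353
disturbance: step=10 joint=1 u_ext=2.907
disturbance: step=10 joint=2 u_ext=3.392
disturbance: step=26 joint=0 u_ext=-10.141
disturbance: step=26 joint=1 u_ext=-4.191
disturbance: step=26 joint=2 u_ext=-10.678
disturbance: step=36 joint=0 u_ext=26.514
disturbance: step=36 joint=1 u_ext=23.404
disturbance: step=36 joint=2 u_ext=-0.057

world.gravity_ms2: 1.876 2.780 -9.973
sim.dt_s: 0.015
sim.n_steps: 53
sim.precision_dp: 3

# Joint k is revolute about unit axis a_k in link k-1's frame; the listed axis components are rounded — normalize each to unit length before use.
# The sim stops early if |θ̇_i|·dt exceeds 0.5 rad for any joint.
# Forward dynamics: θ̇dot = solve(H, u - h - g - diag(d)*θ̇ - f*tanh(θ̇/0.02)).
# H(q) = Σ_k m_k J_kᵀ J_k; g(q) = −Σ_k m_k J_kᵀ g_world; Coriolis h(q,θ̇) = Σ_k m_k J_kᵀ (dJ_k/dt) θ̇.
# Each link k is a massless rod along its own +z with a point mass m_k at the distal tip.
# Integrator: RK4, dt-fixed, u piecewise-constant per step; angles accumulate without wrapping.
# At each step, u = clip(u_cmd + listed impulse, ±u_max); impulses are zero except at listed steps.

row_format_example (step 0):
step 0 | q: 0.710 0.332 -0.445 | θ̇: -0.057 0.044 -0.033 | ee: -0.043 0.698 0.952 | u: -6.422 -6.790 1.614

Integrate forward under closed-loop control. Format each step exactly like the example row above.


step 1 | q: 0.710 0.332 -0.446 | θ̇: -0.016 0.003 -0.035 | ee: -0.043 0.697 0.952 | u: -6.448 -6.799 1.608
step 2 | q: 0.709 0.332 -0.446 | θ̇: -0.009 -0.002 -0.027 | ee: -0.043 0.697 0.952 | u: -6.469 -6.813 1.603
step 3 | q: 0.709 0.332 -0.446 | θ̇: -0.006 -0.002 -0.020 | ee: -0.043 0.697 0.952 | u: -6.485 -6.826 1.599
step 4 | q: 0.709 0.332 -0.447 | θ̇: -0.004 -0.002 -0.015 | ee: -0.043 0.697 0.952 | u: -6.500 -6.837 1.595
step 5 | q: 0.709 0.332 -0.447 | θ̇: -0.003 -0.002 -0.010 | ee: -0.043 0.697 0.952 | u: -6.512 -6.846 1.592
step 6 | q: 0.709 0.332 -0.447 | θ̇: -0.002 -0.001 -0.006 | ee: -0.042 0.697 0.952 | u: -6.522 -6.854 1.589
step 7 | q: 0.709 0.332 -0.447 | θ̇: -0.001 -0.001 -0.003 | ee: -0.042 0.697 0.952 | u: -6.530 -6.861 1.587
step 8 | q: 0.709 0.332 -0.447 | θ̇: -0.000 -0.000 -0.001 | ee: -0.042 0.697 0.952 | u: -6.538 -6.867 1.585
step 9 | q: 0.709 0.332 -0.447 | θ̇: 0.000 -0.000 0.001 | ee: -0.042 0.697 0.952 | u: -6.544 -6.872 1.584
step 10 | q: 0.709 0.332 -0.447 | θ̇: 0.001 0.000 0.002 | ee: -0.042 0.697 0.952 | u: -2.196 -3.969 4.974
step 11 | q: 0.710 0.332 -0.442 | θ̇: 0.096 0.008 0.730 | ee: -0.044 0.697 0.953 | u: -7.382 -7.441 0.927
step 12 | q: 0.711 0.332 -0.432 | θ̇: 0.073 0.010 0.580 | ee: -0.048 0.697 0.954 | u: -7.258 -7.371 1.010
step 13 | q: 0.712 0.332 -0.424 | θ̇: 0.055 0.011 0.453 | ee: -0.050 0.696 0.955 | u: -7.150 -7.307 1.083
step 14 | q: 0.713 0.333 -0.418 | θ̇: 0.040 0.011 0.345 | ee: -0.052 0.696 0.956 | u: -7.054 -7.249 1.148
step 15 | q: 0.713 0.333 -0.413 | θ̇: 0.027 0.010 0.255 | ee: -0.054 0.696 0.957 | u: -6.971 -7.198 1.205
step 16 | q: 0.714 0.333 -0.410 | θ̇: 0.018 0.009 0.179 | ee: -0.055 0.696 0.957 | u: -6.898 -7.152 1.256
step 17 | q: 0.714 0.333 -0.408 | θ̇: 0.011 0.006 0.115 | ee: -0.055 0.695 0.957 | u: -6.837 -7.111 1.300
step 18 | q: 0.714 0.333 -0.407 | θ̇: 0.006 0.004 0.063 | ee: -0.056 0.695 0.958 | u: -6.784 -7.077 1.339
step 19 | q: 0.714 0.333 -0.406 | θ̇: 0.002 0.002 0.020 | ee: -0.056 0.695 0.958 | u: -6.741 -7.047 1.373
step 20 | q: 0.714 0.333 -0.406 | θ̇: -0.001 0.000 -0.014 | ee: -0.056 0.695 0.958 | u: -6.704 -7.022 1.402
step 21 | q: 0.714 0.333 -0.406 | θ̇: -0.003 -0.001 -0.041 | ee: -0.056 0.695 0.958 | u: -6.674 -7.000 1.427
step 22 | q: 0.714 0.333 -0.407 | θ̇: -0.005 -0.002 -0.062 | ee: -0.056 0.695 0.957 | u: -6.648 -6.982 1.448
step 23 | q: 0.714 0.333 -0.408 | θ̇: -0.007 -0.003 -0.077 | ee: -0.055 0.695 0.957 | u: -6.627 -6.966 1.467
step 24 | q: 0.714 0.333 -0.410 | θ̇: -0.008 -0.004 -0.089 | ee: -0.055 0.696 0.957 | u: -6.610 -6.953 1.483
step 25 | q: 0.714 0.333 -0.411 | θ̇: -0.008 -0.004 -0.098 | ee: -0.055 0.696 0.957 | u: -6.596 -6.942 1.497
step 26 | q: 0.714 0.333 -0.412 | θ̇: -0.009 -0.005 -0.104 | ee: -0.054 0.696 0.957 | u: -16.726 -11.124 -8.461
step 27 | q: 0.705 0.340 -0.428 | θ̇: -1.100 0.967 -1.957 | ee: -0.049 0.697 0.954 | u: -4.645 -6.179 3.441
step 28 | q: 0.691 0.353 -0.454 | θ̇: -0.807 0.698 -1.582 | ee: -0.040 0.699 0.948 | u: -4.935 -6.403 3.195
step 29 | q: 0.680 0.361 -0.476 | θ̇: -0.573 0.481 -1.269 | ee: -0.032 0.700 0.944 | u: -5.183 -6.561 2.978
step 30 | q: 0.673 0.367 -0.493 | θ̇: -0.385 0.307 -1.006 | ee: -0.027 0.701 0.940 | u: -5.399 -6.674 2.785
step 31 | q: 0.669 0.371 -0.506 | θ̇: -0.235 0.168 -0.783 | ee: -0.022 0.701 0.938 | u: -5.586 -6.753 2.615
step 32 | q: 0.666 0.372 -0.517 | θ̇: -0.115 0.057 -0.595 | ee: -0.019 0.702 0.936 | u: -5.749 -6.809 2.466
step 33 | q: 0.665 0.373 -0.524 | θ̇: -0.033 -0.014 -0.430 | ee: -0.016 0.702 0.934 | u: -5.891 -6.853 2.335
step 34 | q: 0.665 0.372 -0.530 | θ̇: -0.005 -0.028 -0.275 | ee: -0.015 0.702 0.934 | u: -6.012 -6.903 2.221
step 35 | q: 0.665 0.372 -0.533 | θ̇: 0.006 -0.024 -0.143 | ee: -0.014 0.702 0.933 | u: -6.113 -6.947 2.122
step 36 | q: 0.665 0.372 -0.534 | θ̇: 0.011 -0.018 -0.034 | ee: -0.013 0.702 0.933 | u: 20.316 16.418 1.978
step 37 | q: 0.668 0.373 -0.533 | θ̇: 0.393 0.244 0.136 | ee: -0.016 0.704 0.931 | u: -11.373 -11.529 1.972
step 38 | q: 0.673 0.377 -0.531 | θ̇: 0.346 0.171 0.174 | ee: -0.020 0.708 0.928 | u: -10.737 -10.962 1.909
step 39 | q: 0.678 0.379 -0.528 | θ̇: 0.306 0.107 0.202 | ee: -0.024 0.711 0.926 | u: -10.170 -10.451 1.853
step 40 | q: 0.683 0.380 -0.525 | θ̇: 0.270 0.052 0.223 | ee: -0.027 0.714 0.924 | u: -9.663 -9.990 1.805
step 41 | q: 0.687 0.380 -0.522 | θ̇: 0.235 0.010 0.239 | ee: -0.030 0.715 0.923 | u: -9.214 -9.579 1.763
step 42 | q: 0.690 0.380 -0.518 | θ̇: 0.186 -0.004 0.258 | ee: -0.033 0.716 0.923 | u: -8.815 -9.221 1.726
step 43 | q: 0.692 0.380 -0.514 | θ̇: 0.138 -0.008 0.273 | ee: -0.035 0.717 0.923 | u: -8.463 -8.908 1.695
step 44 | q: 0.694 0.380 -0.510 | θ̇: 0.096 -0.011 0.282 | ee: -0.037 0.717 0.923 | u: -8.153 -8.633 1.667
step 45 | q: 0.695 0.380 -0.505 | θ̇: 0.060 -0.013 0.286 | ee: -0.038 0.717 0.924 | u: -7.881 -8.393 1.643
step 46 | q: 0.696 0.380 -0.501 | θ̇: 0.031 -0.015 0.286 | ee: -0.040 0.717 0.924 | u: -7.644 -8.183 1.623
step 47 | q: 0.696 0.379 -0.497 | θ̇: 0.010 -0.020 0.282 | ee: -0.041 0.717 0.925 | u: -7.438 -8.001 1.605
step 48 | q: 0.696 0.379 -0.493 | θ̇: -0.002 -0.029 0.273 | ee: -0.042 0.716 0.926 | u: -7.264 -7.843 1.590
step 49 | q: 0.696 0.378 -0.489 | θ̇: -0.007 -0.041 0.261 | ee: -0.043 0.716 0.927 | u: -7.117 -7.708 1.578
step 50 | q: 0.696 0.378 -0.485 | θ̇: -0.010 -0.052 0.247 | ee: -0.043 0.715 0.928 | u: -6.991 -7.590 1.567
step 51 | q: 0.696 0.377 -0.481 | θ̇: -0.011 -0.062 0.233 | ee: -0.044 0.714 0.930 | u: -6.884 -7.488 1.559
step 52 | q: 0.696 0.376 -0.478 | θ̇: -0.011 -0.069 0.219 | ee: -0.044 0.713 0.931 | u: -6.794 -7.400 1.552
step 53 | q: 0.695 0.375 -0.475 | θ̇: -0.011 -0.074 0.205 | ee: -0.045 0.712 0.932


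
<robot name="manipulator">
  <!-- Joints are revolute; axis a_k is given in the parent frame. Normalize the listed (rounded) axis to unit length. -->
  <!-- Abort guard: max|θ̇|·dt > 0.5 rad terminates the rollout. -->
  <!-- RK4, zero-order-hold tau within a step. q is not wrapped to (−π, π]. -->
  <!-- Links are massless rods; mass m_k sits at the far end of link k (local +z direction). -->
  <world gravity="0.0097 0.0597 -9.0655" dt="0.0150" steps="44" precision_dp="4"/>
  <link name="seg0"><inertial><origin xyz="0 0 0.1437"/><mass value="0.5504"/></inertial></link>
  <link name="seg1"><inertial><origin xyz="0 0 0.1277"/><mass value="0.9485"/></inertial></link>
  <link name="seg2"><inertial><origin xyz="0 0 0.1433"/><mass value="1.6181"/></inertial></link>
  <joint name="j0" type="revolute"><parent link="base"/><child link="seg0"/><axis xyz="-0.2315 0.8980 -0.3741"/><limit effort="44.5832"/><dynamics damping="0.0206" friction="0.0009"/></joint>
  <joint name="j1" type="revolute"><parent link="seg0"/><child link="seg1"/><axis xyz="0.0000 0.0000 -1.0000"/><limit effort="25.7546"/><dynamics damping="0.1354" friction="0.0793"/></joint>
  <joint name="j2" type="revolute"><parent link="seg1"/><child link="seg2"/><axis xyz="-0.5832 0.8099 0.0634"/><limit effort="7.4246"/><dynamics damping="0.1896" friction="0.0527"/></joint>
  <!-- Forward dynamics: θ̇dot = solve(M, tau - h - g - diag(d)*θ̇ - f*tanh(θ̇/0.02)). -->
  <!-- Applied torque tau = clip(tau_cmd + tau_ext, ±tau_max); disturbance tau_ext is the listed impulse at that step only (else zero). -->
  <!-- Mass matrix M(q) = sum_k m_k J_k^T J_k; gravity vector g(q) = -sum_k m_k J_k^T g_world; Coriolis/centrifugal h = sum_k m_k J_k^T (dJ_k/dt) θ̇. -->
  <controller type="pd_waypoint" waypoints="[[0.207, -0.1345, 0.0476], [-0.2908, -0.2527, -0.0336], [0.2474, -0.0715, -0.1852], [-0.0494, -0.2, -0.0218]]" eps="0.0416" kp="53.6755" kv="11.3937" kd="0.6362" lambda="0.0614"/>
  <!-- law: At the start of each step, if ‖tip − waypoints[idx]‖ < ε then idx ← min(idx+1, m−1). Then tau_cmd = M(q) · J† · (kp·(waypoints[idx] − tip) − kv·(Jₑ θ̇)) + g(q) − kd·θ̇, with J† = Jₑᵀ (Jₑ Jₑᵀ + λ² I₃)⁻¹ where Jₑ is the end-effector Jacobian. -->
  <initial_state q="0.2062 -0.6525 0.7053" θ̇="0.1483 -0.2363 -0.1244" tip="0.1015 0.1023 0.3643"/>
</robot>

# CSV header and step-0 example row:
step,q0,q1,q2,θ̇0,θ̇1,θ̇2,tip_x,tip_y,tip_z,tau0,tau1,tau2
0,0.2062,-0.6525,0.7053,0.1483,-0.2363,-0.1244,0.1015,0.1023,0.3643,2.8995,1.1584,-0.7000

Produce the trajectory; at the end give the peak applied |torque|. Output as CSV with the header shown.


step,q0,q1,q2,θ̇0,θ̇1,θ̇2,tip_x,tip_y,tip_z,tau0,tau1,tau2
1,0.2077,-0.6427,0.7071,0.0983,1.2861,0.2935,0.1029,0.1022,0.3638,1.7566,-0.0052,-1.0810
2,0.2136,-0.6391,0.7076,0.6337,-0.4882,-0.1329,0.1053,0.1024,0.3630,0.9993,1.0747,-0.8814
3,0.2206,-0.6273,0.7108,0.3608,1.7339,0.4598,0.1089,0.1027,0.3617,0.1165,-0.5164,-1.3499
4,0.2314,-0.6242,0.7116,1.0002,-0.9274,-0.2302,0.1131,0.1031,0.3602,-0.3394,1.1976,-0.9465
5,0.2417,-0.6103,0.7158,0.4577,2.3660,0.6681,0.1181,0.1034,0.3582,-1.0858,-1.0872,-1.6039
6,0.2557,-0.6081,0.7166,1.3067,-1.5843,-0.4066,0.1233,0.1039,0.3562,-1.3018,1.5216,-0.9232
7,0.2679,-0.5919,0.7218,0.4267,3.1989,0.9449,0.1291,0.1042,0.3537,-2.0015,-1.7506,-1.8775
8,0.2839,-0.5909,0.7225,1.5844,-2.4358,-0.6541,0.1349,0.1047,0.3513,-2.0134,2.0147,-0.8288
9,0.2970,-0.5726,0.7287,0.3052,4.1765,1.2881,0.1412,0.1049,0.3484,-2.7246,-2.4834,-2.1789
10,0.3143,-0.5724,0.7295,1.8347,-3.3665,-0.9427,0.1473,0.1054,0.3456,-2.5629,2.5889,-0.6911
11,0.3278,-0.5529,0.7366,0.1431,5.1344,1.6555,0.1537,0.1055,0.3422,-3.3086,-3.1840,-2.4853
12,0.3455,-0.5523,0.7377,2.0291,-4.1519,-1.2096,0.1599,0.1060,0.3392,-3.0163,3.0859,-0.5567
13,0.3594,-0.5329,0.7454,0.0066,5.8092,1.9604,0.1663,0.1059,0.3355,-3.7801,-3.6801,-2.7403
14,0.3769,-0.5305,0.7475,2.1203,-4.5094,-1.3683,0.1725,0.1062,0.3321,-3.4221,3.3094,-0.4861
15,0.3911,-0.5129,0.7551,-0.0373,5.9306,2.0950,0.1787,0.1061,0.3282,-4.1531,-3.7914,-2.8711
16,0.4078,-0.5073,0.7584,2.0699,-4.2329,-1.3412,0.1848,0.1062,0.3245,-3.8078,3.1138,-0.5324
17,0.4224,-0.4926,0.7653,0.0470,5.3838,1.9902,0.1908,0.1060,0.3205,-4.4419,-3.4399,-2.8294
18,0.4382,-0.4835,0.7697,1.8870,-3.3614,-1.1312,0.1967,0.1059,0.3166,-4.1768,2.5178,-0.6919
19,0.4530,-0.4714,0.7755,0.2330,4.3507,1.6728,0.2025,0.1056,0.3125,-4.6707,-2.7490,-2.6318
20,0.4680,-0.4601,0.7805,1.6370,-2.2484,-0.7898,0.2081,0.1053,0.3085,-4.5120,1.7604,-0.9410
21,0.4828,-0.4493,0.7856,0.4379,3.2297,1.2951,0.2136,0.1049,0.3044,-4.8687,-1.9887,-2.3883
22,0.4970,-0.4364,0.7913,1.3680,-1.1061,-0.3970,0.2190,0.1043,0.3002,-4.8116,0.9852,-1.2236
23,0.5114,-0.4257,0.7962,0.6190,2.2288,0.9338,0.2242,0.1037,0.2960,-5.0525,-1.3007,-2.1512
24,0.5250,-0.4123,0.8021,1.1370,-0.1883,-0.0504,0.2293,0.1030,0.2918,-5.0704,0.3661,-1.4727
25,0.5387,-0.4008,0.8073,0.7361,1.5268,0.6697,0.2343,0.1023,0.2876,-5.2312,-0.8085,-1.9772
26,0.5517,-0.3874,0.8134,0.9839,0.3445,0.1662,0.2391,0.1015,0.2833,-5.2886,0.0146,-1.6293
27,0.5649,-0.3759,0.8187,0.7851,1.1370,0.5173,0.2437,0.1007,0.2791,-5.4025,-0.5248,-1.8768
28,0.5774,-0.3625,0.8248,0.8724,0.6702,0.3145,0.2482,0.0997,0.2749,-5.4755,-0.1913,-1.7366
29,0.5897,-0.3500,0.8307,0.7835,0.9698,0.4587,0.2525,0.0988,0.2706,-5.5645,-0.3880,-1.8383
30,0.6016,-0.3366,0.8371,0.7970,0.8252,0.3985,0.2566,0.0977,0.2664,-5.6383,-0.2747,-1.7958
31,0.6132,-0.3234,0.8435,0.7533,0.9255,0.4546,0.2607,0.0967,0.2622,-5.7133,-0.3307,-1.8340
32,0.6244,-0.3097,0.8503,0.7395,0.8981,0.4494,0.2645,0.0955,0.2579,-5.7815,-0.2964,-1.8280
33,0.6353,-0.2959,0.8573,0.7107,0.9339,0.4760,0.2682,0.0943,0.2537,-5.8466,-0.3051,-1.8434
34,0.6457,-0.2819,0.8645,0.6890,0.9406,0.4881,0.2718,0.0931,0.2495,-5.9071,-0.2922,-1.8475
35,0.6559,-0.2676,0.8720,0.6642,0.9600,0.5073,0.2752,0.0918,0.2454,-5.9638,-0.2871,-1.8556
36,0.6657,-0.2530,0.8797,0.6409,0.9743,0.5240,0.2784,0.0904,0.2412,-6.0165,-0.2774,-1.8610
37,0.6751,-0.2382,0.8878,0.6172,0.9906,0.5422,0.2815,0.0890,0.2371,-6.0653,-0.2680,-1.8663
38,0.6842,-0.2232,0.8960,0.5941,1.0061,0.5602,0.2845,0.0875,0.2330,-6.1103,-0.2570,-1.8705
39,0.6929,-0.2080,0.9046,0.5712,1.0217,0.5786,0.2873,0.0860,0.2290,-6.1516,-0.2453,-1.8740
40,0.7013,-0.1925,0.9134,0.5488,1.0371,0.5971,0.2900,0.0845,0.2250,-6.1894,-0.2325,-1.8766
41,0.7093,-0.1768,0.9225,0.5269,1.0523,0.6158,0.2925,0.0828,0.2210,-6.2237,-0.2188,-1.8783
42,0.7171,-0.1609,0.9319,0.5056,1.0671,0.6344,0.2950,0.0812,0.2171,-6.2546,-0.2042,-1.8792
43,0.7245,-0.1447,0.9416,0.4849,1.0816,0.6531,0.2972,0.0795,0.2132,-6.2824,-0.1887,-1.8793
44,0.7316,-0.1284,0.9516,0.4649,1.0957,0.6716,0.2994,0.0777,0.2093,,,
# max |tau| (N·m): 6.2824
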